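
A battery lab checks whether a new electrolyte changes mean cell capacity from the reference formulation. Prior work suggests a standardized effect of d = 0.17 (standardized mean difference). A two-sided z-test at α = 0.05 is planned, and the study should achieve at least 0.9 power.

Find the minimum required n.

n = 364

For power 0.9 need Φ(δ − z_{0.025}) = 0.9, so δ = z_{0.025} + z_{0.10} = 1.960 + 1.282 = 3.242.
(The Φ(−δ − z_{α/2}) term is vanishingly small for δ > 0 and is dropped in the standard sample-size formula.)
δ = d·√n ⇒ n = (δ/d)² = (3.242 / 0.17)² = 363.58.
Rounding up, n = 364.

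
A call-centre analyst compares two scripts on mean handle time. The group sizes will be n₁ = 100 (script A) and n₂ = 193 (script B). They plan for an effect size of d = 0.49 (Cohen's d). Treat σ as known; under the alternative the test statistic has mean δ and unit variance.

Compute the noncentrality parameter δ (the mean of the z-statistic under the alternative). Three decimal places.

δ ≈ 3.977

δ = d / √(1/n₁ + 1/n₂) = 0.49 / √(1/100 + 1/193) = 3.9769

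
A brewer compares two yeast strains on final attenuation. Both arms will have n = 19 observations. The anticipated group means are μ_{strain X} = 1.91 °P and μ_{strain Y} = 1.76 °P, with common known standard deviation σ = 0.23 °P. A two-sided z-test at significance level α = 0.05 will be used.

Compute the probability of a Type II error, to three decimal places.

Standardized effect: d = |μ_{strain X} − μ_{strain Y}| / σ = |1.91 − 1.76| / 0.23 = 0.6522
Noncentrality parameter: δ = d·√(n/2) = 0.6522 × √(19/2) = 2.0101
Two-sided α = 0.05 → critical value z_{0.025} = 1.960.
Power = Φ(δ − 1.960) + Φ(−δ − 1.960) = Φ(0.050) + Φ(-3.970) = 0.5200 + 0.0000 = 0.5200.
Type II error: β = 1 − power = 1 − 0.5200 = 0.4800.

β ≈ 0.480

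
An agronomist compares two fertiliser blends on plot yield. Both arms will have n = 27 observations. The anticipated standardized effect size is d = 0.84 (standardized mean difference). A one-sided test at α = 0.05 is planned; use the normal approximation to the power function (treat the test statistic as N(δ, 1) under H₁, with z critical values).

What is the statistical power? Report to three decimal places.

Power ≈ 0.925

Noncentrality parameter: δ = d·√(n/2) = 0.84 × √(27/2) = 3.0864
Critical value for a one-sided test at α = 0.05: z_α = 1.645.
Power = P(Z > 1.645 − δ) = Φ(1.442) = 0.9253.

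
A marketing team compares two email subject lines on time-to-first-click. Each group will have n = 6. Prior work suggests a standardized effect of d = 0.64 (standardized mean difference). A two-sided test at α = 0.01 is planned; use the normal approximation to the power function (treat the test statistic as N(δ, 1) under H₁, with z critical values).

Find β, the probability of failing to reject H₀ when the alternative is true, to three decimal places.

Noncentrality parameter: δ = d·√(n/2) = 0.64 × √(6/2) = 1.1085
Two-sided α = 0.01 → critical value z_{0.005} = 2.576.
Power = Φ(δ − 2.576) + Φ(−δ − 2.576) = Φ(-1.467) + Φ(-3.684) = 0.0711 + 0.0001 = 0.0713.
Type II error: β = 1 − power = 1 − 0.0713 = 0.9287.

β ≈ 0.929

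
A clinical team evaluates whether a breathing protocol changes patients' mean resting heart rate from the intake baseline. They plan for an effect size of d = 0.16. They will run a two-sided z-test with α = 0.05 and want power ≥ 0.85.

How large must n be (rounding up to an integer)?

Set Φ(δ − 1.960) = 0.85; then δ − 1.960 = Φ⁻¹(0.85) = 1.036, giving δ = 2.996.
(For δ > 0 the lower-tail rejection region contributes negligibly to power, so the one-term inversion is standard.)
δ = d·√n ⇒ n = (δ/d)² = (2.996 / 0.16)² = 350.72.
Rounding up, n = 351.

n = 351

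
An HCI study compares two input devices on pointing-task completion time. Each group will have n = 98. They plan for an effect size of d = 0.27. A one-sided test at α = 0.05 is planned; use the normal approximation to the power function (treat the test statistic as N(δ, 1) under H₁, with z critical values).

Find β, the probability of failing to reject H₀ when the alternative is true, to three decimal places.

β ≈ 0.403

Noncentrality parameter: δ = d·√(n/2) = 0.27 × √(98/2) = 1.8900
Critical value for a one-sided test at α = 0.05: z_α = 1.645.
Power = P(Z > 1.645 − δ) = Φ(0.245) = 0.5968.
Type II error: β = 1 − power = 1 − 0.5968 = 0.4032.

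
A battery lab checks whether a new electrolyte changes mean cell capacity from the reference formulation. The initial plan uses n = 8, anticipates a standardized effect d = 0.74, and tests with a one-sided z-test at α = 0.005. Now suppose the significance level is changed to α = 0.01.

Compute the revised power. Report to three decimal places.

Power ≈ 0.408

δ = d·√n = 0.74 × √8 = 2.0930 (unchanged). New critical value: z_{0.01} = 2.326.
Revised power = P(Z > 2.326 − δ) = Φ(-0.233) = 0.4078.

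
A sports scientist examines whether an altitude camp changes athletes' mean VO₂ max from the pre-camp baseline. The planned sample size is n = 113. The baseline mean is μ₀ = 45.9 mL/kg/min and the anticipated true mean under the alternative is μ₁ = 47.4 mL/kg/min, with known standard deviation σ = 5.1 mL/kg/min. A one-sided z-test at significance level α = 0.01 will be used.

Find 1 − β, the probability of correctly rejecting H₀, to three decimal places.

Power ≈ 0.788

Standardized effect: d = |μ₁ − μ₀| / σ = |47.4 − 45.9| / 5.1 = 0.2941
Noncentrality parameter: δ = d·√n = 0.2941 × √113 = 3.1265
One-sided α = 0.01 → critical value z_{0.01} = 2.326.
Power = P(Z > 2.326 − δ) = Φ(0.800) = 0.7882.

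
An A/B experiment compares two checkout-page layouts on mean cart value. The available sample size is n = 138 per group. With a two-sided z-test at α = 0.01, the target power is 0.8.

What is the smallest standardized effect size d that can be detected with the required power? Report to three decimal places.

Required noncentrality: δ = z_{0.005} + z_{0.20} = 2.576 + 0.842 = 3.417.
(The second rejection-region term Φ(−δ − z_{α/2}) is negligible and dropped.)
δ = d·√(n/2) ⇒ d = δ/√(n/2) = 3.417/√(138/2) = 0.4114.

d ≈ 0.411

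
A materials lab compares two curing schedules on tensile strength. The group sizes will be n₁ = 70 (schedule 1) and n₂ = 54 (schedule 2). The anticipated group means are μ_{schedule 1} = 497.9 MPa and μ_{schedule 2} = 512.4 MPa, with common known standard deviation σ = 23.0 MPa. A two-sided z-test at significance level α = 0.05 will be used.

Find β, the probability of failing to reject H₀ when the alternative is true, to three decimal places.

Standardized effect: d = |μ_{schedule 1} − μ_{schedule 2}| / σ = |497.9 − 512.4| / 23.0 = 0.6304
Noncentrality parameter: δ = d / √(1/n₁ + 1/n₂) = 0.6304 / √(1/70 + 1/54) = 3.4808
Critical value for a two-sided test at α = 0.05: z_{α/2} = 1.960.
Power = Φ(δ − 1.960) + Φ(−δ − 1.960) = Φ(1.521) + Φ(-5.441) = 0.9358 + 0.0000 = 0.9358.
Type II error: β = 1 − power = 1 − 0.9358 = 0.0642.

β ≈ 0.064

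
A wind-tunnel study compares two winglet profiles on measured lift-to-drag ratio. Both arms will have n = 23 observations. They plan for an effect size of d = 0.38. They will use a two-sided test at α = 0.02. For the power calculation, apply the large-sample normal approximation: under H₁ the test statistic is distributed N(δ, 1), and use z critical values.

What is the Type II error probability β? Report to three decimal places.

β ≈ 0.850

Noncentrality parameter: δ = d·√(n/2) = 0.38 × √(23/2) = 1.2886
Two-sided α = 0.02 → critical value z_{0.01} = 2.326.
Power = Φ(δ − 2.326) + Φ(−δ − 2.326) = Φ(-1.038) + Φ(-3.615) = 0.1497 + 0.0002 = 0.1499.
Type II error: β = 1 − power = 1 − 0.1499 = 0.8501.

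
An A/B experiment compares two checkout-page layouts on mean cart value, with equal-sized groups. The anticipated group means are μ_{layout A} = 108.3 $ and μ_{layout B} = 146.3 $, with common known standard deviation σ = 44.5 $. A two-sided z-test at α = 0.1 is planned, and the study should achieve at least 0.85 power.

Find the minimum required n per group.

n = 20 per group

Standardized effect: d = |μ_{layout A} − μ_{layout B}| / σ = |108.3 − 146.3| / 44.5 = 0.8539
Set Φ(δ − 1.645) = 0.85; then δ − 1.645 = Φ⁻¹(0.85) = 1.036, giving δ = 2.681.
(The Φ(−δ − z_{α/2}) term is vanishingly small for δ > 0 and is dropped in the standard sample-size formula.)
δ = d·√(n/2) ⇒ n = 2(δ/d)² = 2 × (2.681 / 0.8539)² = 19.72.
Rounding up, n = 20 per group.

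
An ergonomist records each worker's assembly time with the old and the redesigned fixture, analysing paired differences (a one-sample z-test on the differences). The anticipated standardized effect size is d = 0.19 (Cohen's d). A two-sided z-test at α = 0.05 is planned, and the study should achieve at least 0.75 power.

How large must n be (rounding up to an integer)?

For power 0.75 need Φ(δ − z_{0.025}) = 0.75, so δ = z_{0.025} + z_{0.25} = 1.960 + 0.674 = 2.634.
(Ignoring the negligible lower-tail rejection probability gives the usual closed-form inversion.)
δ = d·√n ⇒ n = (δ/d)² = (2.634 / 0.19)² = 192.25.
Rounding up, n = 193.

n = 193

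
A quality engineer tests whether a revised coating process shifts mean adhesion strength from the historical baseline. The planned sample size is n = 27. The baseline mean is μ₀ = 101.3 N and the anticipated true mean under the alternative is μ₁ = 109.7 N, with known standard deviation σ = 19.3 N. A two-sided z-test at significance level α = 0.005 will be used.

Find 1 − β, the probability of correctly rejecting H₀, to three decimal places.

Power ≈ 0.293

Standardized effect: d = |μ₁ − μ₀| / σ = |109.7 − 101.3| / 19.3 = 0.4352
Noncentrality parameter: δ = d·√n = 0.4352 × √27 = 2.2615
Two-sided α = 0.005 → critical value z_{0.0025} = 2.807.
Power = Φ(δ − 2.807) + Φ(−δ − 2.807) = Φ(-0.545) + Φ(-5.069) = 0.2927 + 0.0000 = 0.2927.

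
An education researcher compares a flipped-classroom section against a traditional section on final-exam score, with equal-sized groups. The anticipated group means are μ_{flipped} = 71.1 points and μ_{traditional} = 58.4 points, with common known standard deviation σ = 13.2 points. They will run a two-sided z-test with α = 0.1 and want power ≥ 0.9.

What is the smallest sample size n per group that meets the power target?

n = 19 per group

Standardized effect: d = |μ_{flipped} − μ_{traditional}| / σ = |71.1 − 58.4| / 13.2 = 0.9621
Set Φ(δ − 1.645) = 0.9; then δ − 1.645 = Φ⁻¹(0.9) = 1.282, giving δ = 2.926.
(The Φ(−δ − z_{α/2}) term is vanishingly small for δ > 0 and is dropped in the standard sample-size formula.)
δ = d·√(n/2) ⇒ n = 2(δ/d)² = 2 × (2.926 / 0.9621)² = 18.50.
Round up to the next whole unit.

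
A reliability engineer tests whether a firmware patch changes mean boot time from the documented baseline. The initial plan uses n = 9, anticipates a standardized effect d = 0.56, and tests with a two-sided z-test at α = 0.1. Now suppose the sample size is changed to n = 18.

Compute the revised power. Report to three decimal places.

Power ≈ 0.768

With n = 18: δ = d·√n = 0.56 × √18 = 2.3759. Critical value z_{0.05} = 1.645.
Revised power = Φ(δ − 1.645) + Φ(−δ − 1.645) = Φ(0.731) + Φ(-4.021) = 0.7676 + 0.0000 = 0.7676.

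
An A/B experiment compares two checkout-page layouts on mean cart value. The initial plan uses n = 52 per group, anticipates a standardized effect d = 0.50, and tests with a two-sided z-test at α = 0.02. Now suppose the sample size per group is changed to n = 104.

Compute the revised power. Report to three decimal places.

With n = 104 per group: δ = d·√(n/2) = 0.50 × √(104/2) = 3.6056. Critical value z_{0.01} = 2.326.
Revised power = Φ(δ − 2.326) + Φ(−δ − 2.326) = Φ(1.279) + Φ(-5.932) = 0.8996 + 0.0000 = 0.8996.

Power ≈ 0.900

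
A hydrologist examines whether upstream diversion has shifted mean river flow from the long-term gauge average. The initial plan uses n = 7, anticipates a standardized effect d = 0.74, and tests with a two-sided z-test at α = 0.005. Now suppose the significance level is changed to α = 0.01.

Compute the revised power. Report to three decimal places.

δ = d·√n = 0.74 × √7 = 1.9579 (unchanged). New critical value: z_{0.005} = 2.576.
Revised power = Φ(δ − 2.576) + Φ(−δ − 2.576) = Φ(-0.618) + Φ(-4.534) = 0.2683 + 0.0000 = 0.2683.

Power ≈ 0.268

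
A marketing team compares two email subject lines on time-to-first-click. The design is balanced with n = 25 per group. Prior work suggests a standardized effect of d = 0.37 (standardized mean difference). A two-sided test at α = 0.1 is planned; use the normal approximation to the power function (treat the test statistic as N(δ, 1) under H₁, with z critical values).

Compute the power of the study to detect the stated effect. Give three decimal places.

Power ≈ 0.370

Noncentrality parameter: δ = d·√(n/2) = 0.37 × √(25/2) = 1.3081
Critical value for a two-sided test at α = 0.1: z_{α/2} = 1.645.
Power = Φ(δ − 1.645) + Φ(−δ − 1.645) = Φ(-0.337) + Φ(-2.953) = 0.3682 + 0.0016 = 0.3697.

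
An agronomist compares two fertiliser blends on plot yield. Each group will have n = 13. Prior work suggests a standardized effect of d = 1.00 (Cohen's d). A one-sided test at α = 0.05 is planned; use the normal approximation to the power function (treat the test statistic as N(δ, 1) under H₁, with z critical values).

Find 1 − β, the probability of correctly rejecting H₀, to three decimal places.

Noncentrality parameter: δ = d·√(n/2) = 1.00 × √(13/2) = 2.5495
Critical value for a one-sided test at α = 0.05: z_α = 1.645.
Power = P(Z > 1.645 − δ) = Φ(0.905) = 0.8172.

Power ≈ 0.817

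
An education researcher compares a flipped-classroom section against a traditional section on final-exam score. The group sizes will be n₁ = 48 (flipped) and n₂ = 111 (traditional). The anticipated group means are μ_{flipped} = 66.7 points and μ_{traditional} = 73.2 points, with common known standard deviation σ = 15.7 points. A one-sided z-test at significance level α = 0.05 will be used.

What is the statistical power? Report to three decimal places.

Standardized effect: d = |μ_{flipped} − μ_{traditional}| / σ = |66.7 − 73.2| / 15.7 = 0.4140
Noncentrality parameter: δ = d / √(1/n₁ + 1/n₂) = 0.4140 / √(1/48 + 1/111) = 2.3966
Critical value for a one-sided test at α = 0.05: z_α = 1.645.
Power = P(Z > 1.645 − δ) = Φ(0.752) = 0.7739.

Power ≈ 0.774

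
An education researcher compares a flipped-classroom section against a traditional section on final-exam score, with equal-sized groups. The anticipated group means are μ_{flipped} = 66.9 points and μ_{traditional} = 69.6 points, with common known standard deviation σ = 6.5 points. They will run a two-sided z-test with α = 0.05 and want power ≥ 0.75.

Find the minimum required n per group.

Standardized effect: d = |μ_{flipped} − μ_{traditional}| / σ = |66.9 − 69.6| / 6.5 = 0.4154
Set Φ(δ − 1.960) = 0.75; then δ − 1.960 = Φ⁻¹(0.75) = 0.674, giving δ = 2.634.
(The Φ(−δ − z_{α/2}) term is vanishingly small for δ > 0 and is dropped in the standard sample-size formula.)
δ = d·√(n/2) ⇒ n = 2(δ/d)² = 2 × (2.634 / 0.4154)² = 80.45.
Round up to the next whole unit.

n = 81 per group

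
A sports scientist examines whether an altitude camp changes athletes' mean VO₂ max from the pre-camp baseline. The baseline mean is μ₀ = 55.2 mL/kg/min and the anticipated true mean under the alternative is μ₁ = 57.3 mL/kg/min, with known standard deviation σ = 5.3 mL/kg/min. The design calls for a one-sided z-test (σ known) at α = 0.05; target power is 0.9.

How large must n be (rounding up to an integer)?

Standardized effect: d = |μ₁ − μ₀| / σ = |57.3 − 55.2| / 5.3 = 0.3962
For power 0.9 need Φ(δ − z_{0.05}) = 0.9, so δ = z_{0.05} + z_{0.10} = 1.645 + 1.282 = 2.926.
δ = d·√n ⇒ n = (δ/d)² = (2.926 / 0.3962)² = 54.55.
Rounding up, n = 55.

n = 55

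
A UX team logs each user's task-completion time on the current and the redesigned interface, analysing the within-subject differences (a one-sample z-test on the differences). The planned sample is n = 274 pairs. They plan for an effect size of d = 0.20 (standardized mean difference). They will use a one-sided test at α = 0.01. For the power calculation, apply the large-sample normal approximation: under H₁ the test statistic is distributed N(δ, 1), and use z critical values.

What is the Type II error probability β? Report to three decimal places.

β ≈ 0.162

Noncentrality parameter: δ = d·√n = 0.20 × √274 = 3.3106
Critical value for a one-sided test at α = 0.01: z_α = 2.326.
Power = Φ(δ − 2.326) = Φ(0.984) = 0.8375.
Type II error: β = 1 − power = 1 − 0.8375 = 0.1625.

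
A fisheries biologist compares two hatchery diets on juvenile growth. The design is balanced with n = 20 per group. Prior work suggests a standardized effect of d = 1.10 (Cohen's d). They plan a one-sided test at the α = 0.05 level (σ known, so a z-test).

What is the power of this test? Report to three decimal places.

Power ≈ 0.967

Noncentrality parameter: δ = d·√(n/2) = 1.10 × √(20/2) = 3.4785
Critical value for a one-sided test at α = 0.05: z_α = 1.645.
Power = P(Z > 1.645 − δ) = Φ(1.834) = 0.9666.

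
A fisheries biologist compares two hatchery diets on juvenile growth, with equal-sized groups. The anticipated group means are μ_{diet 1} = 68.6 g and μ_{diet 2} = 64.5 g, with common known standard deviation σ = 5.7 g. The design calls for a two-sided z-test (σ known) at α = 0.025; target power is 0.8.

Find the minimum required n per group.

n = 37 per group

Standardized effect: d = |μ_{diet 1} − μ_{diet 2}| / σ = |68.6 − 64.5| / 5.7 = 0.7193
For power 0.8 need Φ(δ − z_{0.0125}) = 0.8, so δ = z_{0.0125} + z_{0.20} = 2.241 + 0.842 = 3.083.
(For δ > 0 the lower-tail rejection region contributes negligibly to power, so the one-term inversion is standard.)
δ = d·√(n/2) ⇒ n = 2(δ/d)² = 2 × (3.083 / 0.7193)² = 36.74.
Rounding up, n = 37 per group.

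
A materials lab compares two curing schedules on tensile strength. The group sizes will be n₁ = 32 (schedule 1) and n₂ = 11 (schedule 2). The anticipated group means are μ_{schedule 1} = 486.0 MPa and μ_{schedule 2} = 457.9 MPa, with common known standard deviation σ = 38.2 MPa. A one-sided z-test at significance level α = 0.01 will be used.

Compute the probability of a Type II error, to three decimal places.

β ≈ 0.588

Standardized effect: d = |μ_{schedule 1} − μ_{schedule 2}| / σ = |486.0 − 457.9| / 38.2 = 0.7356
Noncentrality parameter: λ = d / √(1/n₁ + 1/n₂) = 0.7356 / √(1/32 + 1/11) = 2.1047
Critical value for a one-sided test at α = 0.01: z_α = 2.326.
Power = Φ(λ − 2.326) = Φ(-0.222) = 0.4123.
Type II error: β = 1 − power = 1 − 0.4123 = 0.5877.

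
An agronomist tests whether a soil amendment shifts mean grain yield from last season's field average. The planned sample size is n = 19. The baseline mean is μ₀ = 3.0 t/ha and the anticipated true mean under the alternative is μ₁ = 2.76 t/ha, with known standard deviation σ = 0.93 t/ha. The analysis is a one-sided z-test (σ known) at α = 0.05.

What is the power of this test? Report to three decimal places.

Power ≈ 0.302

Standardized effect: d = |μ₁ − μ₀| / σ = |2.76 − 3.0| / 0.93 = 0.2581
Noncentrality parameter: δ = d·√n = 0.2581 × √19 = 1.1249
Critical value for a one-sided test at α = 0.05: z_α = 1.645.
Power = P(Z > 1.645 − δ) = Φ(-0.520) = 0.3015.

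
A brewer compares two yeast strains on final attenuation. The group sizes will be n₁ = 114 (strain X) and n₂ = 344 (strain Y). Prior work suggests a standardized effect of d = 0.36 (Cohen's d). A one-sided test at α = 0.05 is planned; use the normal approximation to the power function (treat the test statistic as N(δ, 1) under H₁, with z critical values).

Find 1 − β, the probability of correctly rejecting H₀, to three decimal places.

Noncentrality parameter: δ = d / √(1/n₁ + 1/n₂) = 0.36 / √(1/114 + 1/344) = 3.3312
One-sided α = 0.05 → critical value z_{0.05} = 1.645.
Power = Φ(δ − 1.645) = Φ(1.686) = 0.9541.

Power ≈ 0.954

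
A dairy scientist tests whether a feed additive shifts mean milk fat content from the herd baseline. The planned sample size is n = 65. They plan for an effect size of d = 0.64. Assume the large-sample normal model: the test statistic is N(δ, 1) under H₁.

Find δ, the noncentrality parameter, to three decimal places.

The noncentrality parameter scales effect size by the design's sample-size factor: δ = d·√n = 0.64 × √65 = 5.1598

δ ≈ 5.160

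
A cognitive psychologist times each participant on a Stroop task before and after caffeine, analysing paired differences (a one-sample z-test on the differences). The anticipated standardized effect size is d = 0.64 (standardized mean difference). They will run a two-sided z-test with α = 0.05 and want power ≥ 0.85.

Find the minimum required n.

n = 22

For power 0.85 need Φ(δ − z_{0.025}) = 0.85, so δ = z_{0.025} + z_{0.15} = 1.960 + 1.036 = 2.996.
(For δ > 0 the lower-tail rejection region contributes negligibly to power, so the one-term inversion is standard.)
δ = d·√n ⇒ n = (δ/d)² = (2.996 / 0.64)² = 21.92.
Round up to the next whole unit.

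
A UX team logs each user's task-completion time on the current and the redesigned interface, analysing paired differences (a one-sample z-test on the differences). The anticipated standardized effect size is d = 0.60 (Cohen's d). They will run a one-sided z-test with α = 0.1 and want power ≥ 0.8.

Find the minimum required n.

n = 13

For power 0.8 need Φ(δ − z_{0.1}) = 0.8, so δ = z_{0.1} + z_{0.20} = 1.282 + 0.842 = 2.123.
δ = d·√n ⇒ n = (δ/d)² = (2.123 / 0.60)² = 12.52.
Round up to the next whole unit.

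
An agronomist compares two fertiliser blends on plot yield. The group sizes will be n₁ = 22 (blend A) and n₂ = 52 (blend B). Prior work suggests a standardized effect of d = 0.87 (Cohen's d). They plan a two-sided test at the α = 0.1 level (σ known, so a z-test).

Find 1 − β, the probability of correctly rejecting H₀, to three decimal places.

Power ≈ 0.962

Noncentrality parameter: δ = d / √(1/n₁ + 1/n₂) = 0.87 / √(1/22 + 1/52) = 3.4207
Two-sided α = 0.1 → critical value z_{0.05} = 1.645.
Power = Φ(δ − 1.645) + Φ(−δ − 1.645) = Φ(1.776) + Φ(-5.066) = 0.9621 + 0.0000 = 0.9621.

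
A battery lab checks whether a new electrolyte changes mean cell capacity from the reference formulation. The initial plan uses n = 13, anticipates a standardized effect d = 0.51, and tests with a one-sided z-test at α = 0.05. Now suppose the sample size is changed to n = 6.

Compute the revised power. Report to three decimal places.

With n = 6: δ = d·√n = 0.51 × √6 = 1.2492. Critical value z_{0.05} = 1.645.
Revised power = P(Z > 1.645 − δ) = Φ(-0.396) = 0.3462.

Power ≈ 0.346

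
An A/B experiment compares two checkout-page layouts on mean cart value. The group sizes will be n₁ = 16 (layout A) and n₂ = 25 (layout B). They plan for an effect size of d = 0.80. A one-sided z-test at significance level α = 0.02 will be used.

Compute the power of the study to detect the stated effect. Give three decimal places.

Power ≈ 0.672

Noncentrality parameter: δ = d / √(1/n₁ + 1/n₂) = 0.80 / √(1/16 + 1/25) = 2.4988
Critical value for a one-sided test at α = 0.02: z_α = 2.054.
Power = P(Z > 2.054 − δ) = Φ(0.445) = 0.6719.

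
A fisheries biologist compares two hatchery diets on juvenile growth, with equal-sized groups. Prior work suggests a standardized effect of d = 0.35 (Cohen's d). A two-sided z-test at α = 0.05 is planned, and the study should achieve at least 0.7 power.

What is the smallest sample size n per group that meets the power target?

For power 0.7 need Φ(δ − z_{0.025}) = 0.7, so δ = z_{0.025} + z_{0.30} = 1.960 + 0.524 = 2.484.
(The Φ(−δ − z_{α/2}) term is vanishingly small for δ > 0 and is dropped in the standard sample-size formula.)
δ = d·√(n/2) ⇒ n = 2(δ/d)² = 2 × (2.484 / 0.35)² = 100.77.
Round up to the next whole unit.

n = 101 per group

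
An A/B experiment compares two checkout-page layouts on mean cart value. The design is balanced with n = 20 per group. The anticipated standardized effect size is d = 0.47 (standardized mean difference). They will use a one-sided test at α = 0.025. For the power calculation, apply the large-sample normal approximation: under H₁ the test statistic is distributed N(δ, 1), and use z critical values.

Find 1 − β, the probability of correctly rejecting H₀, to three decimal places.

Noncentrality parameter: δ = d·√(n/2) = 0.47 × √(20/2) = 1.4863
Critical value for a one-sided test at α = 0.025: z_α = 1.960.
Power = Φ(δ − 1.960) = Φ(-0.474) = 0.3179.

Power ≈ 0.318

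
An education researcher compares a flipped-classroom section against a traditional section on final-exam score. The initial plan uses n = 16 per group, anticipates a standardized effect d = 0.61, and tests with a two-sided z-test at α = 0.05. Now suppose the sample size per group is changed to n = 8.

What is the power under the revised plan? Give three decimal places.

With n = 8 per group: δ = d·√(n/2) = 0.61 × √(8/2) = 1.2200. Critical value z_{0.025} = 1.960.
Revised power = Φ(δ − 1.960) + Φ(−δ − 1.960) = Φ(-0.740) + Φ(-3.180) = 0.2297 + 0.0007 = 0.2304.

Power ≈ 0.230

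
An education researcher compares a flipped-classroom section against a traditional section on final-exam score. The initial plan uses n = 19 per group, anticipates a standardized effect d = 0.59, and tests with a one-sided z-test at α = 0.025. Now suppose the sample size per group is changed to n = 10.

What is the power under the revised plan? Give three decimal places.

With n = 10 per group: δ = d·√(n/2) = 0.59 × √(10/2) = 1.3193. Critical value z_{0.025} = 1.960.
Revised power = Φ(δ − 1.960) = Φ(-0.641) = 0.2609.

Power ≈ 0.261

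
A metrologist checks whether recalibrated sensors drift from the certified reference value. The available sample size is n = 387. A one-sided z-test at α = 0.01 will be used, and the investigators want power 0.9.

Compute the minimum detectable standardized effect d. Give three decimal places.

d ≈ 0.183

Need Φ(δ − 2.326) = 0.9, so δ = 2.326 + 1.282 = 3.608.
δ = d·√n ⇒ d = δ/√n = 3.608/√387 = 0.1834.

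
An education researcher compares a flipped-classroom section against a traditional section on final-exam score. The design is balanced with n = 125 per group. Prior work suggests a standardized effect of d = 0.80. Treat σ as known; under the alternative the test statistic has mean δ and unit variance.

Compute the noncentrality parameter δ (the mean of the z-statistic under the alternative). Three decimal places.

δ ≈ 6.325

The noncentrality parameter scales effect size by the design's sample-size factor: δ = d·√(n/2) = 0.80 × √(125/2) = 6.3246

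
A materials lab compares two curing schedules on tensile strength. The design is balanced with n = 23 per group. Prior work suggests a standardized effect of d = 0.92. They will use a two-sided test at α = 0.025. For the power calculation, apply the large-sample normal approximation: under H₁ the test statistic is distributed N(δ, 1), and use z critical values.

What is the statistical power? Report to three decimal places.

Noncentrality parameter: δ = d·√(n/2) = 0.92 × √(23/2) = 3.1199
Two-sided α = 0.025 → critical value z_{0.0125} = 2.241.
Power = Φ(δ − 2.241) + Φ(−δ − 2.241) = Φ(0.878) + Φ(-5.361) = 0.8102 + 0.0000 = 0.8102.

Power ≈ 0.810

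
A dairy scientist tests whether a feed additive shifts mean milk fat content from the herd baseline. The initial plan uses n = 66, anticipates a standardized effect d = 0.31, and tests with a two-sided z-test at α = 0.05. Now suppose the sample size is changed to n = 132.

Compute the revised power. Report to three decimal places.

Power ≈ 0.945

With n = 132: δ = d·√n = 0.31 × √132 = 3.5616. Critical value z_{0.025} = 1.960.
Revised power = Φ(δ − 1.960) + Φ(−δ − 1.960) = Φ(1.602) + Φ(-5.522) = 0.9454 + 0.0000 = 0.9454.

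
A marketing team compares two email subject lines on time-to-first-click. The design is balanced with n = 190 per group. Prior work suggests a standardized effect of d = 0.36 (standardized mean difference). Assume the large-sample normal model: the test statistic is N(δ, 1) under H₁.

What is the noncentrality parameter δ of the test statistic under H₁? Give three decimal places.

The noncentrality parameter scales effect size by the design's sample-size factor: δ = d·√(n/2) = 0.36 × √(190/2) = 3.5088

δ ≈ 3.509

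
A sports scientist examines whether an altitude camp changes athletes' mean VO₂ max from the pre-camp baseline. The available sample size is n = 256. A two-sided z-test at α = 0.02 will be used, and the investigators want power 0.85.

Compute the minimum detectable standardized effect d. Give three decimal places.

Need Φ(δ − 2.326) = 0.85, so δ = 2.326 + 1.036 = 3.363.
(The second rejection-region term Φ(−δ − z_{α/2}) is negligible and dropped.)
δ = d·√n ⇒ d = δ/√n = 3.363/√256 = 0.2102.

d ≈ 0.210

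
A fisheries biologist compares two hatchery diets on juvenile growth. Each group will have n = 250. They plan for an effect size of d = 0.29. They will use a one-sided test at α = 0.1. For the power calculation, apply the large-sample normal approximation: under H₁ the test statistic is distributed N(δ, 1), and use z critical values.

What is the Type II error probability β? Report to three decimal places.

Noncentrality parameter: λ = d·√(n/2) = 0.29 × √(250/2) = 3.2423
Critical value for a one-sided test at α = 0.1: z_α = 1.282.
Power = P(Z > 1.282 − λ) = Φ(1.961) = 0.9750.
Type II error: β = 1 − power = 1 − 0.9750 = 0.0250.

β ≈ 0.025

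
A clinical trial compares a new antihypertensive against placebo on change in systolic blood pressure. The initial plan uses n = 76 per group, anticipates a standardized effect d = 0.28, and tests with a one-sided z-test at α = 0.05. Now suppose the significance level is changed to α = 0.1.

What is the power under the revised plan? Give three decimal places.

Power ≈ 0.672

δ = d·√(n/2) = 0.28 × √(76/2) = 1.7260 (unchanged). New critical value: z_{0.1} = 1.282.
Revised power = Φ(δ − 1.282) = Φ(0.444) = 0.6717.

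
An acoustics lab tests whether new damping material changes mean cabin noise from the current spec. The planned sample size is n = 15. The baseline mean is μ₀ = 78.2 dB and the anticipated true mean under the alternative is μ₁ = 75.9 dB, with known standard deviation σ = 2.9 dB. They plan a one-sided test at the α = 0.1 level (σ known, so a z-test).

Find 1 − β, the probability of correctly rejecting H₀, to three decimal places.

Power ≈ 0.963

Standardized effect: d = |μ₁ − μ₀| / σ = |75.9 − 78.2| / 2.9 = 0.7931
Noncentrality parameter: δ = d·√n = 0.7931 × √15 = 3.0717
Critical value for a one-sided test at α = 0.1: z_α = 1.282.
Power = P(Z > 1.282 − δ) = Φ(1.790) = 0.9633.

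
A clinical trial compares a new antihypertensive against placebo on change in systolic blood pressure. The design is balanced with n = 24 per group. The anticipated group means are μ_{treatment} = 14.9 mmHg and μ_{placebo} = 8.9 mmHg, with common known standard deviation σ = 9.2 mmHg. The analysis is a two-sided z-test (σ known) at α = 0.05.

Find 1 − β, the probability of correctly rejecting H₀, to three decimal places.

Power ≈ 0.618

Standardized effect: d = |μ_{treatment} − μ_{placebo}| / σ = |14.9 − 8.9| / 9.2 = 0.6522
Noncentrality parameter: δ = d·√(n/2) = 0.6522 × √(24/2) = 2.2592
Critical value for a two-sided test at α = 0.05: z_{α/2} = 1.960.
Power = Φ(δ − 1.960) + Φ(−δ − 1.960) = Φ(0.299) + Φ(-4.219) = 0.6176 + 0.0000 = 0.6176.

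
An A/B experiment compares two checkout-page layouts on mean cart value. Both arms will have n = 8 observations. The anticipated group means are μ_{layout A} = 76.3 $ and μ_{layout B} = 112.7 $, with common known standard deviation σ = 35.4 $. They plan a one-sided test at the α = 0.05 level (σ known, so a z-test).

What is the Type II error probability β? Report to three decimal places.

β ≈ 0.340

Standardized effect: d = |μ_{layout A} − μ_{layout B}| / σ = |76.3 − 112.7| / 35.4 = 1.0282
Noncentrality parameter: δ = d·√(n/2) = 1.0282 × √(8/2) = 2.0565
Critical value for a one-sided test at α = 0.05: z_α = 1.645.
Power = Φ(δ − 1.645) = Φ(0.412) = 0.6597.
Type II error: β = 1 − power = 1 − 0.6597 = 0.3403.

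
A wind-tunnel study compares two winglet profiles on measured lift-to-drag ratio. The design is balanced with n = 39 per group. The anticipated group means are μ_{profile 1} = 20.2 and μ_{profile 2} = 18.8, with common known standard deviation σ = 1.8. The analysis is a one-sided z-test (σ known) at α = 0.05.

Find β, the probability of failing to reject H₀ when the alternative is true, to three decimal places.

β ≈ 0.037

Standardized effect: d = |μ_{profile 1} − μ_{profile 2}| / σ = |20.2 − 18.8| / 1.8 = 0.7778
Noncentrality parameter: δ = d·√(n/2) = 0.7778 × √(39/2) = 3.4346
One-sided α = 0.05 → critical value z_{0.05} = 1.645.
Power = Φ(δ − 1.645) = Φ(1.790) = 0.9633.
Type II error: β = 1 − power = 1 − 0.9633 = 0.0367.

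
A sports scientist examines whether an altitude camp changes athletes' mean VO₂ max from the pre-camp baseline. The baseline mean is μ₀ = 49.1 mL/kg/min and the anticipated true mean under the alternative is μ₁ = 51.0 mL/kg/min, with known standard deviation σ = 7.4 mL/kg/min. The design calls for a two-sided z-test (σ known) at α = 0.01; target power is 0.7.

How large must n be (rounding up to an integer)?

Standardized effect: d = |μ₁ − μ₀| / σ = |51.0 − 49.1| / 7.4 = 0.2568
Set Φ(δ − 2.576) = 0.7; then δ − 2.576 = Φ⁻¹(0.7) = 0.524, giving δ = 3.100.
(Ignoring the negligible lower-tail rejection probability gives the usual closed-form inversion.)
δ = d·√n ⇒ n = (δ/d)² = (3.100 / 0.2568)² = 145.80.
Rounding up, n = 146.

n = 146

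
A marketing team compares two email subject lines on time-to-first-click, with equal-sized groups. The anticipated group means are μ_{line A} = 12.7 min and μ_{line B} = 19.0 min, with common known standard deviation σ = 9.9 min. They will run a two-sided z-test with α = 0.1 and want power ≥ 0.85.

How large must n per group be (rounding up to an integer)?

Standardized effect: d = |μ_{line A} − μ_{line B}| / σ = |12.7 − 19.0| / 9.9 = 0.6364
Set Φ(δ − 1.645) = 0.85; then δ − 1.645 = Φ⁻¹(0.85) = 1.036, giving δ = 2.681.
(For δ > 0 the lower-tail rejection region contributes negligibly to power, so the one-term inversion is standard.)
δ = d·√(n/2) ⇒ n = 2(δ/d)² = 2 × (2.681 / 0.6364)² = 35.51.
Round up to the next whole unit.

n = 36 per group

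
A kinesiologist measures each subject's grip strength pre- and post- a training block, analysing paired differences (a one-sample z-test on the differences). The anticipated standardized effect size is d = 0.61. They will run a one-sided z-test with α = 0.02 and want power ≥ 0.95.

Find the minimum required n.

For power 0.95 need Φ(δ − z_{0.02}) = 0.95, so δ = z_{0.02} + z_{0.05} = 2.054 + 1.645 = 3.699.
δ = d·√n ⇒ n = (δ/d)² = (3.699 / 0.61)² = 36.76.
Rounding up, n = 37.

n = 37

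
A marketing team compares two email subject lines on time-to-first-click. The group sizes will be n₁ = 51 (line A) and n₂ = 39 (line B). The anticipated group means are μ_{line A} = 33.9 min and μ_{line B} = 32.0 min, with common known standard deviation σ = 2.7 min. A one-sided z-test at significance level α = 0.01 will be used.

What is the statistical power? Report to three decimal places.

Standardized effect: d = |μ_{line A} − μ_{line B}| / σ = |33.9 − 32.0| / 2.7 = 0.7037
Noncentrality parameter: δ = d / √(1/n₁ + 1/n₂) = 0.7037 / √(1/51 + 1/39) = 3.3082
Critical value for a one-sided test at α = 0.01: z_α = 2.326.
Power = Φ(δ − 2.326) = Φ(0.982) = 0.8369.

Power ≈ 0.837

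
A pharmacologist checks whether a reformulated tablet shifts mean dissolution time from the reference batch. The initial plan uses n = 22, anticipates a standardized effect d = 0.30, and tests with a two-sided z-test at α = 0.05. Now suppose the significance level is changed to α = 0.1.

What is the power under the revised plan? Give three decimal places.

Power ≈ 0.407

δ = d·√n = 0.30 × √22 = 1.4071 (unchanged). New critical value: z_{0.05} = 1.645.
Revised power = Φ(δ − 1.645) + Φ(−δ − 1.645) = Φ(-0.238) + Φ(-3.052) = 0.4060 + 0.0011 = 0.4072.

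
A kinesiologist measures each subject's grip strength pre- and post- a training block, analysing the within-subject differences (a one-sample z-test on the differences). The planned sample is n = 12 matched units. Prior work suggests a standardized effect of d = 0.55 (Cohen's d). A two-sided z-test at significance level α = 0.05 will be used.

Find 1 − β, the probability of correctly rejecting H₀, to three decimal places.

Noncentrality parameter: δ = d·√n = 0.55 × √12 = 1.9053
Critical value for a two-sided test at α = 0.05: z_{α/2} = 1.960.
Power = Φ(δ − 1.960) + Φ(−δ − 1.960) = Φ(-0.055) + Φ(-3.865) = 0.4782 + 0.0001 = 0.4782.

Power ≈ 0.478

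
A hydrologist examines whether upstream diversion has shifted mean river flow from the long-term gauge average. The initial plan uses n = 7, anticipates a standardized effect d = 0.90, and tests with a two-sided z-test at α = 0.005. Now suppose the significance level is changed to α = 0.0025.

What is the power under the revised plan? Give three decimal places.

δ = d·√n = 0.90 × √7 = 2.3812 (unchanged). New critical value: z_{0.0013} = 3.023.
Revised power = Φ(δ − 3.023) + Φ(−δ − 3.023) = Φ(-0.642) + Φ(-5.405) = 0.2604 + 0.0000 = 0.2604.

Power ≈ 0.260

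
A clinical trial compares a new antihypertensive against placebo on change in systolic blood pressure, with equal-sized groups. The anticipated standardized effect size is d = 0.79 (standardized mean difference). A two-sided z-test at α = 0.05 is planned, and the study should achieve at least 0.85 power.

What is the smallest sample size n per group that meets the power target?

Set Φ(δ − 1.960) = 0.85; then δ − 1.960 = Φ⁻¹(0.85) = 1.036, giving δ = 2.996.
(Ignoring the negligible lower-tail rejection probability gives the usual closed-form inversion.)
δ = d·√(n/2) ⇒ n = 2(δ/d)² = 2 × (2.996 / 0.79)² = 28.77.
Rounding up, n = 29 per group.

n = 29 per group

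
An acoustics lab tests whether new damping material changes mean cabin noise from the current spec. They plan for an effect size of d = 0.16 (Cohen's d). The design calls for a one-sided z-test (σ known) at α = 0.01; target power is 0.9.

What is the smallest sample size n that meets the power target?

For power 0.9 need Φ(δ − z_{0.01}) = 0.9, so δ = z_{0.01} + z_{0.10} = 2.326 + 1.282 = 3.608.
δ = d·√n ⇒ n = (δ/d)² = (3.608 / 0.16)² = 508.47.
Rounding up, n = 509.

n = 509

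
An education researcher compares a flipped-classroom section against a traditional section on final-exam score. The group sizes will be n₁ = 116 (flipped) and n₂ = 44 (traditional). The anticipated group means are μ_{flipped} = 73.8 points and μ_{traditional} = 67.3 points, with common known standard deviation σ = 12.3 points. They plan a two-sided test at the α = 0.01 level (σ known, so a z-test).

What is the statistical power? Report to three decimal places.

Standardized effect: d = |μ_{flipped} − μ_{traditional}| / σ = |73.8 − 67.3| / 12.3 = 0.5285
Noncentrality parameter: δ = d / √(1/n₁ + 1/n₂) = 0.5285 / √(1/116 + 1/44) = 2.9847
Critical value for a two-sided test at α = 0.01: z_{α/2} = 2.576.
Power = Φ(δ − 2.576) + Φ(−δ − 2.576) = Φ(0.409) + Φ(-5.561) = 0.6587 + 0.0000 = 0.6587.

Power ≈ 0.659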